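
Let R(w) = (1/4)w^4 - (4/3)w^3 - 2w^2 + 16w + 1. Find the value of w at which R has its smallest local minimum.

Critical points: R'(w) = w^3 - 4w^2 - 4w + 16 vanishes at w = -2, 2, 4.
R''(w) = 3w^2 - 8w - 4. R''(-2) = 24 > 0 ⇒ local minimum; R''(2) = -8 < 0 ⇒ local maximum; R''(4) = 12 > 0 ⇒ local minimum.
The smallest local minimum is R(-2) = -73/3.

-2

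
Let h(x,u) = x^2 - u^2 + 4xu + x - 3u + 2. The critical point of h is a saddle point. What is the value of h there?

∂h/∂x = 2x + 4u + 1 = 0 and ∂h/∂u = 4x - 2u - 3 = 0, so (x, u) = (1/2, -1/2).
The Hessian has h_{xx} = 2, h_{uu} = -2, h_{xu} = 4, giving D = -20 < 0, so the point is a saddle point.
h(1/2, -1/2) = 3.

3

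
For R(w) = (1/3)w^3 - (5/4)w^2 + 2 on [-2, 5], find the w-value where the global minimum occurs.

Differentiating, R'(w) = w^2 - (5/2)w; which vanishes at w = 0 and w = 5/2.
Compare values at every candidate in [-2, 5]: R(-2) = -17/3, R(0) = 2, R(5/2) = -29/48, R(5) = 149/12.
Hence the absolute minimum is -17/3 at w = -2.

-2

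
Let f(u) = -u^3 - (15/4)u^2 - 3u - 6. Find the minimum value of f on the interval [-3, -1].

-7

The derivative is -3u^2 - (15/2)u - 3, whose only zero in [-3, -1] is u = -2.
Evaluating at the critical points and endpoints: f(-3) = -15/4,  f(-2) = -7,  f(-1) = -23/4.
So the minimum is f(-2) = -7.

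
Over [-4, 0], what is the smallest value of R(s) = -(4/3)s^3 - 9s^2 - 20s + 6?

6

The derivative is -4s^2 - 18s - 20, which vanishes at s = -5/2 and s = -2.
Evaluating at the critical points and endpoints: R(-4) = 82/3,  R(-5/2) = 247/12,  R(-2) = 62/3,  R(0) = 6.
So the minimum is R(0) = 6.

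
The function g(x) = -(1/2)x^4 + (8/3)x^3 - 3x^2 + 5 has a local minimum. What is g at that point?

25/6

g'(x) = -2x^3 + 8x^2 - 6x. Setting g'(x) = 0 gives x ∈ {0, 1, 3}.
Since g''(x) = -6x^2 + 16x - 6, we get g''(0) = -6 < 0 ⇒ local maximum; g''(1) = 4 > 0 ⇒ local minimum; g''(3) = -12 < 0 ⇒ local maximum.
Thus g has its local minimum at x = 1, with value 25/6.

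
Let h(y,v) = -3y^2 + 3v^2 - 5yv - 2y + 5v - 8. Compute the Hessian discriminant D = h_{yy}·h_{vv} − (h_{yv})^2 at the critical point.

∂h/∂y = -6y - 5v - 2 = 0 and ∂h/∂v = -5y + 6v + 5 = 0, so (y, v) = (13/61, -40/61).
The Hessian has h_{yy} = -6, h_{vv} = 6, h_{yv} = -5, giving D = -61 < 0, so the point is a saddle point.
D = (-6)·(6) − (-5)^2 = -61.

-61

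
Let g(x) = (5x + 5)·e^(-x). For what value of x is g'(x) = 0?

0

g'(x) = 5·e^(-x) + (5x + 5)·(-1)·e^(-x) = (-5x)·e^(-x). Since e^(-x) > 0, the only critical point is x = 0.
g''(0) has the same sign as -5 < 0, so this is a local maximum.
g(0) = (5)·e^(0) ≈ 5.0000.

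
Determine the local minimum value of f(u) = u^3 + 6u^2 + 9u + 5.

1

f'(u) = 3u^2 + 12u + 9. Setting f'(u) = 0 gives u ∈ {-3, -1}.
Since f''(u) = 6u + 12, we get f''(-3) = -6 < 0 ⇒ local maximum; f''(-1) = 6 > 0 ⇒ local minimum.
The local minimum is f(-1) = 1.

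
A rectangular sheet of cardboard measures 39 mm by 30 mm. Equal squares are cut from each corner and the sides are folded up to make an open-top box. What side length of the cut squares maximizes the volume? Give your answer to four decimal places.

5.6051

With cut size x, the volume is V(x) = x(39 − 2x)(30 − 2x) for 0 < x < 15.
V'(x) = 12x^2 − 276x + 1170. Setting V'(x) = 0 gives x ≈ 5.6051 (the root in (0, 15)).
V''(x) = 24x − 276 is negative there, so this is the maximum; V ≈ 2926.7858.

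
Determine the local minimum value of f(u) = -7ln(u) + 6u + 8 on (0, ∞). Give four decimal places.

f'(u) = -7/u + 6 = 0 gives u = 7/6.
f''(u) = 7/u², which is positive for u > 0, so this is a local minimum.
f(7/6) = -7·ln(7/6) + 7 + 8 ≈ 13.9209.

13.9209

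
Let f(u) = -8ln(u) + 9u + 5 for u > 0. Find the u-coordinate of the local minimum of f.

f'(u) = -8/u + 9 = 0 gives u = 8/9.
f''(u) = 8/u², which is positive for u > 0, so this is a local minimum.
f(8/9) = -8·ln(8/9) + 8 + 5 ≈ 13.9423.

8/9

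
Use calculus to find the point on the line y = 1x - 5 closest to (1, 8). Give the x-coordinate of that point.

7

Minimize D(x)^2 = (x - 1)^2 + (x - 13)^2.
d/dx[D^2] = 2(x - 1) + 2·1·(x - 13) = 0 ⇒ x = 7.
Then y = 2 and the distance is √(72) ≈ 8.4853.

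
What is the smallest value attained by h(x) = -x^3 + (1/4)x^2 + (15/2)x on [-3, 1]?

The derivative is -3x^2 + (1/2)x + 15/2, whose only zero in [-3, 1] is x = -3/2.
Compare values at every candidate in [-3, 1]: h(-3) = 27/4,  h(-3/2) = -117/16,  h(1) = 27/4.
Hence the absolute minimum is -117/16 at x = -3/2.

-117/16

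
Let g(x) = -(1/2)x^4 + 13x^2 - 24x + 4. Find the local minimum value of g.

-15/2

Critical points: g'(x) = -2x^3 + 26x - 24 vanishes at x = -4, 1, 3.
g''(x) = -6x^2 + 26. g''(-4) = -70 < 0 ⇒ local maximum; g''(1) = 20 > 0 ⇒ local minimum; g''(3) = -28 < 0 ⇒ local maximum.
The local minimum is g(1) = -15/2.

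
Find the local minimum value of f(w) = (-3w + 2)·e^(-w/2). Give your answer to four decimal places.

-1.5816

f'(w) = (-3)·e^(-w/2) + (-3w + 2)·(-1/2)·e^(-w/2) = ((3/2)w - 4)·e^(-w/2). Since e^(-w/2) > 0, the only critical point is w = 8/3.
f''(8/3) has the same sign as 3/2 > 0, so this is a local minimum.
f(8/3) = (-6)·e^(-4/3) ≈ -1.5816.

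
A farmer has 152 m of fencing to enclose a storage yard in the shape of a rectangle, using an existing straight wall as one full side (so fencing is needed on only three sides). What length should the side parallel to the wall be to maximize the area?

76

Let the sides perpendicular to the wall have length x and the parallel side y, so 2x + y = 152 and the area is A = xy = x(152 − 2x).
A'(x) = 152 − 4x = 0 gives x = 38, and A''(x) = −4 < 0 confirms a maximum.
Then y = 152 − 2·38 = 76 and A = 2888.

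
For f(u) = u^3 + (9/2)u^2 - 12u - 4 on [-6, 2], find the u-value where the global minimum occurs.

f'(u) = 3u^2 + 9u - 12, which vanishes at u = -4 and u = 1.
Evaluating at the critical points and endpoints: f(-6) = 14; f(-4) = 52; f(1) = -21/2; f(2) = -2.
So the minimum is f(1) = -21/2.

1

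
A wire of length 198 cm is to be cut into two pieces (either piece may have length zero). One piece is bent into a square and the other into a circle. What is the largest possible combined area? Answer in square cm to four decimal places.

3119.7552

Let x be the length used for the square. Square side x/4; circle radius (198−x)/(2π).
A(x) = (x/4)² + π·((198−x)/(2π))² = x²/16 + (198−x)²/(4π) for 0 ≤ x ≤ 198. A'(x) = x/8 − (198−x)/(2π) = 0 gives x = 4·198/(π+4) ≈ 110.8996.
A'' > 0, so the interior critical point is a minimum; the maximum is at an endpoint. A(0) = 3119.7552 and A(198) = 2450.2500, so the largest area is 3119.7552.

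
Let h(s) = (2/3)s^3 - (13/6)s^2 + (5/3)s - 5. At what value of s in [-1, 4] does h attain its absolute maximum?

4

h'(s) = 2s^2 - (13/3)s + 5/3, which vanishes at s = 1/2 and s = 5/3.
Evaluating at the critical points and endpoints: h(-1) = -19/2; h(1/2) = -37/8; h(5/3) = -835/162; h(4) = 29/3.
Hence the absolute maximum is 29/3 at s = 4.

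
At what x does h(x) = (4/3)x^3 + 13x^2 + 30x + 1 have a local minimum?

-3/2

Critical points: h'(x) = 4x^2 + 26x + 30 vanishes at x = -5, -3/2.
Since h''(x) = 8x + 26, we get h''(-5) = -14 < 0 ⇒ local maximum; h''(-3/2) = 14 > 0 ⇒ local minimum.
So the local minimum value is h(-3/2) = -77/4.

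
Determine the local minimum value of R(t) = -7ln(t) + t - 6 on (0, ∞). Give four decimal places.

R'(t) = -7/t + 1 = 0 gives t = 7.
R''(t) = 7/t², which is positive for t > 0, so this is a local minimum.
R(7) = -7·ln(7) + 7 - 6 ≈ -12.6214.

-12.6214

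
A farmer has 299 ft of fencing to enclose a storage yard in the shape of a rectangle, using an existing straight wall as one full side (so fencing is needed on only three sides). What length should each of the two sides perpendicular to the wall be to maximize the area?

Let the sides perpendicular to the wall have length x and the parallel side y, so 2x + y = 299 and the area is A = xy = x(299 − 2x).
A'(x) = 299 − 4x = 0 gives x = 299/4, and A''(x) = −4 < 0 confirms a maximum.
Then y = 299 − 2·299/4 = 299/2 and A = 89401/8.

299/4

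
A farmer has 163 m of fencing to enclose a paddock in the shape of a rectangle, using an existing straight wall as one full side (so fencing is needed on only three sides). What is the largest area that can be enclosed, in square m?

26569/8

Let the sides perpendicular to the wall have length x and the parallel side y, so 2x + y = 163 and the area is A = xy = x(163 − 2x).
A'(x) = 163 − 4x = 0 gives x = 163/4, and A''(x) = −4 < 0 confirms a maximum.
Then y = 163 − 2·163/4 = 163/2 and A = 26569/8.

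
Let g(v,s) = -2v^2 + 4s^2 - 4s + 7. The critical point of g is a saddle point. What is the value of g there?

6

∂g/∂v = -4v = 0 and ∂g/∂s = 8s - 4 = 0, so (v, s) = (0, 1/2).
The Hessian has g_{vv} = -4, g_{ss} = 8, g_{vs} = 0, giving D = -32 < 0, so the point is a saddle point.
g(0, 1/2) = 6.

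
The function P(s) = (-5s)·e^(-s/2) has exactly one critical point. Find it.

2

P'(s) = (-5)·e^(-s/2) + (-5s)·(-1/2)·e^(-s/2) = ((5/2)s - 5)·e^(-s/2). Since e^(-s/2) > 0, the only critical point is s = 2.
P''(2) has the same sign as 5/2 > 0, so this is a local minimum.
P(2) = (-10)·e^(-1) ≈ -3.6788.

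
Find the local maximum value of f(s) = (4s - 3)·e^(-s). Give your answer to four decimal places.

0.6951

By the product rule, f'(s) = (-4s + 7)·e^(-s). Since e^(-s) > 0, the only critical point is s = 7/4.
f''(7/4) has the same sign as -4 < 0, so this is a local maximum.
f(7/4) = (4)·e^(-7/4) ≈ 0.6951.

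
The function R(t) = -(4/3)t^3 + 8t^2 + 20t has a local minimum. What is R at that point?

-32/3

R'(t) = -4t^2 + 16t + 20 = 0 at t = -1, 5.
Since R''(t) = -8t + 16, we get R''(-1) = 24 > 0 ⇒ local minimum; R''(5) = -24 < 0 ⇒ local maximum.
The local minimum is R(-1) = -32/3.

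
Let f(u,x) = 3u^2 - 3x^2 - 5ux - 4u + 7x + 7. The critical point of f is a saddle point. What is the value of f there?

386/61

∂f/∂u = 6u - 5x - 4 = 0 and ∂f/∂x = -5u - 6x + 7 = 0, so (u, x) = (59/61, 22/61).
The Hessian has f_{uu} = 6, f_{xx} = -6, f_{ux} = -5, giving D = -61 < 0, so the point is a saddle point.
f(59/61, 22/61) = 386/61.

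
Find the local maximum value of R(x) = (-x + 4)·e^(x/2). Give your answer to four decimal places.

5.4366

Differentiating with the product rule gives R'(x) = (-(1/2)x + 1)·e^(x/2). Since e^(x/2) > 0, the only critical point is x = 2.
R''(2) has the same sign as -1/2 < 0, so this is a local maximum.
R(2) = (2)·e^(1) ≈ 5.4366.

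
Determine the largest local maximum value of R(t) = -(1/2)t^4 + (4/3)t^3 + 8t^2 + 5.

271/3

R'(t) = -2t^3 + 4t^2 + 16t = 0 at t = -2, 0, 4.
R''(t) = -6t^2 + 8t + 16. R''(-2) = -24 < 0 ⇒ local maximum; R''(0) = 16 > 0 ⇒ local minimum; R''(4) = -48 < 0 ⇒ local maximum.
The largest local maximum is R(4) = 271/3.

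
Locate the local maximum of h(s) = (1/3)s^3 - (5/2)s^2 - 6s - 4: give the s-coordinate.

-1

h'(s) = s^2 - 5s - 6 = 0 at s = -1, 6.
h''(s) = 2s - 5. h''(-1) = -7 < 0 ⇒ local maximum; h''(6) = 7 > 0 ⇒ local minimum.
Thus h has its local maximum at s = -1, with value -5/6.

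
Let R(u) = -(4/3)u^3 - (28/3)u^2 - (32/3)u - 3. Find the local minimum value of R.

R'(u) = -4u^2 - (56/3)u - 32/3. Setting R'(u) = 0 gives u ∈ {-4, -2/3}.
Second-derivative test with R''(u) = -8u - 56/3: R''(-4) = 40/3 > 0 ⇒ local minimum; R''(-2/3) = -40/3 < 0 ⇒ local maximum.
So the local minimum value is R(-4) = -73/3.

-73/3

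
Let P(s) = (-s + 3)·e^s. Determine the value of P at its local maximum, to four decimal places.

7.3891

By the product rule, P'(s) = (-s + 2)·e^s. Since e^s > 0, the only critical point is s = 2.
P''(2) has the same sign as -1 < 0, so this is a local maximum.
P(2) = (1)·e^(2) ≈ 7.3891.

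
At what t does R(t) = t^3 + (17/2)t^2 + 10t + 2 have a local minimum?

Critical points: R'(t) = 3t^2 + 17t + 10 vanishes at t = -5, -2/3.
R''(t) = 6t + 17. R''(-5) = -13 < 0 ⇒ local maximum; R''(-2/3) = 13 > 0 ⇒ local minimum.
So the local minimum value is R(-2/3) = -32/27.

-2/3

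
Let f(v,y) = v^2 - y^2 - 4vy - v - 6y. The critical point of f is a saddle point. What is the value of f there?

59/20

∂f/∂v = 2v - 4y - 1 = 0 and ∂f/∂y = -4v - 2y - 6 = 0, so (v, y) = (-11/10, -4/5).
The Hessian has f_{vv} = 2, f_{yy} = -2, f_{vy} = -4, giving D = -20 < 0, so the point is a saddle point.
f(-11/10, -4/5) = 59/20.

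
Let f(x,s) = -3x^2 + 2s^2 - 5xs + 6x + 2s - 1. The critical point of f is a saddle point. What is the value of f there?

∂f/∂x = -6x - 5s + 6 = 0 and ∂f/∂s = -5x + 4s + 2 = 0, so (x, s) = (34/49, 18/49).
The Hessian has f_{xx} = -6, f_{ss} = 4, f_{xs} = -5, giving D = -49 < 0, so the point is a saddle point.
f(34/49, 18/49) = 71/49.

71/49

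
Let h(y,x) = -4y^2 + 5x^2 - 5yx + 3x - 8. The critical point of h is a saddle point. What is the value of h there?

-292/35

∂h/∂y = -8y - 5x = 0 and ∂h/∂x = -5y + 10x + 3 = 0, so (y, x) = (1/7, -8/35).
The Hessian has h_{yy} = -8, h_{xx} = 10, h_{yx} = -5, giving D = -105 < 0, so the point is a saddle point.
h(1/7, -8/35) = -292/35.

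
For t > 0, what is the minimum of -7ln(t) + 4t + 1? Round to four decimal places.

4.0827

g'(t) = -7/t + 4 = 0 gives t = 7/4.
g''(t) = 7/t², which is positive for t > 0, so this is a local minimum.
g(7/4) = -7·ln(7/4) + 7 + 1 ≈ 4.0827.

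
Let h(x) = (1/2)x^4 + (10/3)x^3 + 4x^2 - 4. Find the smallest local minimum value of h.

h'(x) = 2x^3 + 10x^2 + 8x = 0 at x = -4, -1, 0.
h''(x) = 6x^2 + 20x + 8. h''(-4) = 24 > 0 ⇒ local minimum; h''(-1) = -6 < 0 ⇒ local maximum; h''(0) = 8 > 0 ⇒ local minimum.
The smallest local minimum is h(-4) = -76/3.

-76/3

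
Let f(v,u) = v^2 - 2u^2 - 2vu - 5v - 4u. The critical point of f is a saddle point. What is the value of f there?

∂f/∂v = 2v - 2u - 5 = 0 and ∂f/∂u = -2v - 4u - 4 = 0, so (v, u) = (1, -3/2).
The Hessian has f_{vv} = 2, f_{uu} = -4, f_{vu} = -2, giving D = -12 < 0, so the point is a saddle point.
f(1, -3/2) = 1/2.

1/2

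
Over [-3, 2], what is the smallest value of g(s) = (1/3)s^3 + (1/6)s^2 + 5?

The derivative is s^2 + (1/3)s, which vanishes at s = -1/3 and s = 0.
Candidates: g(-3) = -5/2; g(-1/3) = 811/162; g(0) = 5; g(2) = 25/3.
Hence the absolute minimum is -5/2 at s = -3.

-5/2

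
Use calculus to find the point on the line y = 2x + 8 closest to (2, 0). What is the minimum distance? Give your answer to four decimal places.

Minimize D(x)^2 = (x - 2)^2 + (2x + 8)^2.
d/dx[D^2] = 2(x - 2) + 2·2·(2x + 8) = 0 ⇒ x = -14/5.
Then y = 12/5 and the distance is √(144/5) ≈ 5.3666.

5.3666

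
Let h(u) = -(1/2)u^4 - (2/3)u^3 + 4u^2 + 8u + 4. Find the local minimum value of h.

1/6

Critical points: h'(u) = -2u^3 - 2u^2 + 8u + 8 vanishes at u = -2, -1, 2.
Second-derivative test with h''(u) = -6u^2 - 4u + 8: h''(-2) = -8 < 0 ⇒ local maximum; h''(-1) = 6 > 0 ⇒ local minimum; h''(2) = -24 < 0 ⇒ local maximum.
So the local minimum value is h(-1) = 1/6.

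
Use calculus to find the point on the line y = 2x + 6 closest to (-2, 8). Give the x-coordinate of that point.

Minimize D(x)^2 = (x + 2)^2 + (2x - 2)^2.
d/dx[D^2] = 2(x + 2) + 2·2·(2x - 2) = 0 ⇒ x = 2/5.
Then y = 34/5 and the distance is √(36/5) ≈ 2.6833.

2/5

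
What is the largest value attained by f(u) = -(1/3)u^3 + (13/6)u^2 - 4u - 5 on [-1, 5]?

3/2

f'(u) = -u^2 + (13/3)u - 4, which vanishes at u = 4/3 and u = 3.
Compare values at every candidate in [-1, 5]: f(-1) = 3/2; f(4/3) = -589/81; f(3) = -13/2; f(5) = -25/2.
Hence the absolute maximum is 3/2 at u = -1.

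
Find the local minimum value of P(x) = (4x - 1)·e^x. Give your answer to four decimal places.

Differentiating with the product rule gives P'(x) = (4x + 3)·e^x. Since e^x > 0, the only critical point is x = -3/4.
P''(-3/4) has the same sign as 4 > 0, so this is a local minimum.
P(-3/4) = (-4)·e^(-3/4) ≈ -1.8895.

-1.8895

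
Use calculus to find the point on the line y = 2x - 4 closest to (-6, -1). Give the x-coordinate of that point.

Minimize D(x)^2 = (x + 6)^2 + (2x - 3)^2.
d/dx[D^2] = 2(x + 6) + 2·2·(2x - 3) = 0 ⇒ x = 0.
Then y = -4 and the distance is √(45) ≈ 6.7082.

0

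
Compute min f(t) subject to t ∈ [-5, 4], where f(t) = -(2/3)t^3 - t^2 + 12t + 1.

-26

Differentiating, f'(t) = -2t^2 - 2t + 12; which vanishes at t = -3 and t = 2.
Evaluating at the critical points and endpoints: f(-5) = -2/3; f(-3) = -26; f(2) = 47/3; f(4) = -29/3.
So the minimum is f(-3) = -26.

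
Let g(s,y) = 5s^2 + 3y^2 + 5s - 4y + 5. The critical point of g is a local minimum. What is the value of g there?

29/12

∂g/∂s = 10s + 5 = 0 and ∂g/∂y = 6y - 4 = 0, so (s, y) = (-1/2, 2/3).
The Hessian has g_{ss} = 10, g_{yy} = 6, g_{sy} = 0, giving D = 60 > 0 with g_{ss} > 0, so the point is a local minimum.
g(-1/2, 2/3) = 29/12.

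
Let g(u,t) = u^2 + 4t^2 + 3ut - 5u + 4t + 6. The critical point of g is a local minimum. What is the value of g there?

-134/7

∂g/∂u = 2u + 3t - 5 = 0 and ∂g/∂t = 3u + 8t + 4 = 0, so (u, t) = (52/7, -23/7).
The Hessian has g_{uu} = 2, g_{tt} = 8, g_{ut} = 3, giving D = 7 > 0 with g_{uu} > 0, so the point is a local minimum.
g(52/7, -23/7) = -134/7.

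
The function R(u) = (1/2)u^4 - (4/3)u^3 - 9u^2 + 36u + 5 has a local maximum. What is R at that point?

R'(u) = 2u^3 - 4u^2 - 18u + 36. Setting R'(u) = 0 gives u ∈ {-3, 2, 3}.
R''(u) = 6u^2 - 8u - 18. R''(-3) = 60 > 0 ⇒ local minimum; R''(2) = -10 < 0 ⇒ local maximum; R''(3) = 12 > 0 ⇒ local minimum.
Thus R has its local maximum at u = 2, with value 115/3.

115/3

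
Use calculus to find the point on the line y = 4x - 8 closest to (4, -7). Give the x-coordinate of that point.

8/17

Minimize D(x)^2 = (x - 4)^2 + (4x - 1)^2.
d/dx[D^2] = 2(x - 4) + 2·4·(4x - 1) = 0 ⇒ x = 8/17.
Then y = -104/17 and the distance is √(225/17) ≈ 3.6380.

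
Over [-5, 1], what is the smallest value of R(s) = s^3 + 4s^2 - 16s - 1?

The derivative is 3s^2 + 8s - 16, whose only zero in [-5, 1] is s = -4.
Compare values at every candidate in [-5, 1]: R(-5) = 54; R(-4) = 63; R(1) = -12.
Hence the absolute minimum is -12 at s = 1.

-12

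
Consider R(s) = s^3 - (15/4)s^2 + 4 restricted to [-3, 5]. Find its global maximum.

The derivative is 3s^2 - (15/2)s, which vanishes at s = 0 and s = 5/2.
Evaluating at the critical points and endpoints: R(-3) = -227/4; R(0) = 4; R(5/2) = -61/16; R(5) = 141/4.
So the maximum is R(5) = 141/4.

141/4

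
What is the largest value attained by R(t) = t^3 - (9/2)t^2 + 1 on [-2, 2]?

1

The derivative is 3t^2 - 9t, whose only zero in [-2, 2] is t = 0.
Candidates: R(-2) = -25; R(0) = 1; R(2) = -9.
Hence the absolute maximum is 1 at t = 0.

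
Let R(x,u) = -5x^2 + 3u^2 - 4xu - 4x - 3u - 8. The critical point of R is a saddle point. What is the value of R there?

∂R/∂x = -10x - 4u - 4 = 0 and ∂R/∂u = -4x + 6u - 3 = 0, so (x, u) = (-9/19, 7/38).
The Hessian has R_{xx} = -10, R_{uu} = 6, R_{xu} = -4, giving D = -76 < 0, so the point is a saddle point.
R(-9/19, 7/38) = -557/76.

-557/76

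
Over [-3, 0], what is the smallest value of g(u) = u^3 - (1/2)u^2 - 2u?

Differentiating, g'(u) = 3u^2 - u - 2; whose only zero in [-3, 0] is u = -2/3.
Evaluating at the critical points and endpoints: g(-3) = -51/2,  g(-2/3) = 22/27,  g(0) = 0.
Hence the absolute minimum is -51/2 at u = -3.

-51/2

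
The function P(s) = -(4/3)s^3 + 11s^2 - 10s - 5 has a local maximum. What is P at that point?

Critical points: P'(s) = -4s^2 + 22s - 10 vanishes at s = 1/2, 5.
Second-derivative test with P''(s) = -8s + 22: P''(1/2) = 18 > 0 ⇒ local minimum; P''(5) = -18 < 0 ⇒ local maximum.
Thus P has its local maximum at s = 5, with value 160/3.

160/3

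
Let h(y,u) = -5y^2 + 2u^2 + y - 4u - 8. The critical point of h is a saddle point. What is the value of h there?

∂h/∂y = -10y + 1 = 0 and ∂h/∂u = 4u - 4 = 0, so (y, u) = (1/10, 1).
The Hessian has h_{yy} = -10, h_{uu} = 4, h_{yu} = 0, giving D = -40 < 0, so the point is a saddle point.
h(1/10, 1) = -199/20.

-199/20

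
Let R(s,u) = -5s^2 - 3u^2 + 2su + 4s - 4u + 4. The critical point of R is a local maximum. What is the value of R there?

∂R/∂s = -10s + 2u + 4 = 0 and ∂R/∂u = 2s - 6u - 4 = 0, so (s, u) = (2/7, -4/7).
The Hessian has R_{ss} = -10, R_{uu} = -6, R_{su} = 2, giving D = 56 > 0 with R_{ss} < 0, so the point is a local maximum.
R(2/7, -4/7) = 40/7.

40/7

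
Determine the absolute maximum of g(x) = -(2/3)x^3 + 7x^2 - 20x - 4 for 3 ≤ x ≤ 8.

The derivative is -2x^2 + 14x - 20, whose only zero in [3, 8] is x = 5.
Candidates: g(3) = -19,  g(5) = -37/3,  g(8) = -172/3.
The maximum over the interval is -37/3, attained at x = 5.

-37/3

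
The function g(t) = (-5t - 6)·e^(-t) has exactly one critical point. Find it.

g'(t) = (-5)·e^(-t) + (-5t - 6)·(-1)·e^(-t) = (5t + 1)·e^(-t). Since e^(-t) > 0, the only critical point is t = -1/5.
g''(-1/5) has the same sign as 5 > 0, so this is a local minimum.
g(-1/5) = (-5)·e^(1/5) ≈ -6.1070.

-1/5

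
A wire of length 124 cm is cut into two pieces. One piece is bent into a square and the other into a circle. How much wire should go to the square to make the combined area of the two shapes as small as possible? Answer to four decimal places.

69.4523

Let x be the length used for the square. Square side x/4; circle radius (124−x)/(2π).
A(x) = (x/4)² + π·((124−x)/(2π))² = x²/16 + (124−x)²/(4π) for 0 ≤ x ≤ 124. A'(x) = x/8 − (124−x)/(2π) = 0 gives x = 4·124/(π+4) ≈ 69.4523.
A'' = 1/8 + 1/(2π) > 0, so this gives the minimum combined area; x ≈ 69.4523 cm to the square.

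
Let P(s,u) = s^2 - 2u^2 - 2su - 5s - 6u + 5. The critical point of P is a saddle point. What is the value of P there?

53/6

∂P/∂s = 2s - 2u - 5 = 0 and ∂P/∂u = -2s - 4u - 6 = 0, so (s, u) = (2/3, -11/6).
The Hessian has P_{ss} = 2, P_{uu} = -4, P_{su} = -2, giving D = -12 < 0, so the point is a saddle point.
P(2/3, -11/6) = 53/6.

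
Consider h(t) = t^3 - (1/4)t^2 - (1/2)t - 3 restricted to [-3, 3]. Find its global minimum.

-123/4

Differentiating, h'(t) = 3t^2 - (1/2)t - 1/2; which vanishes at t = -1/3 and t = 1/2.
Compare values at every candidate in [-3, 3]: h(-3) = -123/4, h(-1/3) = -313/108, h(1/2) = -51/16, h(3) = 81/4.
So the minimum is h(-3) = -123/4.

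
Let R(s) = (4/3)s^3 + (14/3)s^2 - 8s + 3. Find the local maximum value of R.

Critical points: R'(s) = 4s^2 + (28/3)s - 8 vanishes at s = -3, 2/3.
Second-derivative test with R''(s) = 8s + 28/3: R''(-3) = -44/3 < 0 ⇒ local maximum; R''(2/3) = 44/3 > 0 ⇒ local minimum.
The local maximum is R(-3) = 33.

33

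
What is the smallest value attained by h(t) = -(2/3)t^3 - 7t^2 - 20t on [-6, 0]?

Differentiating, h'(t) = -2t^2 - 14t - 20; which vanishes at t = -5 and t = -2.
Compare values at every candidate in [-6, 0]: h(-6) = 12; h(-5) = 25/3; h(-2) = 52/3; h(0) = 0.
So the minimum is h(0) = 0.

0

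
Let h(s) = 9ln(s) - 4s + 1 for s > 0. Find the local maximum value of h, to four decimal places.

-0.7016

h'(s) = 9/s − 4 = 0 gives s = 9/4.
h''(s) = -9/s², which is negative for s > 0, so this is a local maximum.
h(9/4) = 9·ln(9/4) - 9 + 1 ≈ -0.7016.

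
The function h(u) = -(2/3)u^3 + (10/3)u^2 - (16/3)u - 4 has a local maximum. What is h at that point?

-20/3

Critical points: h'(u) = -2u^2 + (20/3)u - 16/3 vanishes at u = 4/3, 2.
Since h''(u) = -4u + 20/3, we get h''(4/3) = 4/3 > 0 ⇒ local minimum; h''(2) = -4/3 < 0 ⇒ local maximum.
The local maximum is h(2) = -20/3.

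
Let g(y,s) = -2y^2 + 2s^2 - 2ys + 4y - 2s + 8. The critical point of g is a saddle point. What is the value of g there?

42/5

∂g/∂y = -4y - 2s + 4 = 0 and ∂g/∂s = -2y + 4s - 2 = 0, so (y, s) = (3/5, 4/5).
The Hessian has g_{yy} = -4, g_{ss} = 4, g_{ys} = -2, giving D = -20 < 0, so the point is a saddle point.
g(3/5, 4/5) = 42/5.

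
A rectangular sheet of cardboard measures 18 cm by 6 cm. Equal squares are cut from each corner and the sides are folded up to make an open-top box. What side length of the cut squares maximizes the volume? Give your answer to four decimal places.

1.3542

With cut size x, the volume is V(x) = x(18 − 2x)(6 − 2x) for 0 < x < 3.
V'(x) = 12x^2 − 96x + 108. Setting V'(x) = 0 gives x ≈ 1.3542 (the root in (0, 3)).
V''(x) = 24x − 96 is negative there, so this is the maximum; V ≈ 68.1621.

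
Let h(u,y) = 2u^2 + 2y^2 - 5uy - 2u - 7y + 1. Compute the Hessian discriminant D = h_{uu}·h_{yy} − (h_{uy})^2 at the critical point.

∂h/∂u = 4u - 5y - 2 = 0 and ∂h/∂y = -5u + 4y - 7 = 0, so (u, y) = (-43/9, -38/9).
The Hessian has h_{uu} = 4, h_{yy} = 4, h_{uy} = -5, giving D = -9 < 0, so the point is a saddle point.
D = (4)·(4) − (-5)^2 = -9.

-9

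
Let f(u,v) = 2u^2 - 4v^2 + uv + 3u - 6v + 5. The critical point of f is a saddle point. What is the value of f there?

∂f/∂u = 4u + v + 3 = 0 and ∂f/∂v = u - 8v - 6 = 0, so (u, v) = (-6/11, -9/11).
The Hessian has f_{uu} = 4, f_{vv} = -8, f_{uv} = 1, giving D = -33 < 0, so the point is a saddle point.
f(-6/11, -9/11) = 73/11.

73/11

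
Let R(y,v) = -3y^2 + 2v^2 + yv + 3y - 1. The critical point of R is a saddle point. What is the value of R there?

∂R/∂y = -6y + v + 3 = 0 and ∂R/∂v = y + 4v = 0, so (y, v) = (12/25, -3/25).
The Hessian has R_{yy} = -6, R_{vv} = 4, R_{yv} = 1, giving D = -25 < 0, so the point is a saddle point.
R(12/25, -3/25) = -7/25.

-7/25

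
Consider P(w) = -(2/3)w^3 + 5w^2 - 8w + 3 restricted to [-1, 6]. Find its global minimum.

-9

Differentiating, P'(w) = -2w^2 + 10w - 8; which vanishes at w = 1 and w = 4.
Evaluating at the critical points and endpoints: P(-1) = 50/3, P(1) = -2/3, P(4) = 25/3, P(6) = -9.
So the minimum is P(6) = -9.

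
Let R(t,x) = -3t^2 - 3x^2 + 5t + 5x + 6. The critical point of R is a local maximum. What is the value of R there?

∂R/∂t = -6t + 5 = 0 and ∂R/∂x = -6x + 5 = 0, so (t, x) = (5/6, 5/6).
The Hessian has R_{tt} = -6, R_{xx} = -6, R_{tx} = 0, giving D = 36 > 0 with R_{tt} < 0, so the point is a local maximum.
R(5/6, 5/6) = 61/6.

61/6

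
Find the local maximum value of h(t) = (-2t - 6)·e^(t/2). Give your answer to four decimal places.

h'(t) = (-2)·e^(t/2) + (-2t - 6)·(1/2)·e^(t/2) = (-t - 5)·e^(t/2). Since e^(t/2) > 0, the only critical point is t = -5.
h''(-5) has the same sign as -1 < 0, so this is a local maximum.
h(-5) = (4)·e^(-5/2) ≈ 0.3283.

0.3283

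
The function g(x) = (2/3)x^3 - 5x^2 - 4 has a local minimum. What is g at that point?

Critical points: g'(x) = 2x^2 - 10x vanishes at x = 0, 5.
g''(x) = 4x - 10. g''(0) = -10 < 0 ⇒ local maximum; g''(5) = 10 > 0 ⇒ local minimum.
The local minimum is g(5) = -137/3.

-137/3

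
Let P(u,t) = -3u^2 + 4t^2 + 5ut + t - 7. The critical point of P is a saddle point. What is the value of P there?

-514/73

∂P/∂u = -6u + 5t = 0 and ∂P/∂t = 5u + 8t + 1 = 0, so (u, t) = (-5/73, -6/73).
The Hessian has P_{uu} = -6, P_{tt} = 8, P_{ut} = 5, giving D = -73 < 0, so the point is a saddle point.
P(-5/73, -6/73) = -514/73.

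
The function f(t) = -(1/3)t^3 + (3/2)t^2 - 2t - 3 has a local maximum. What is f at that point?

-11/3

Critical points: f'(t) = -t^2 + 3t - 2 vanishes at t = 1, 2.
f''(t) = -2t + 3. f''(1) = 1 > 0 ⇒ local minimum; f''(2) = -1 < 0 ⇒ local maximum.
Thus f has its local maximum at t = 2, with value -11/3.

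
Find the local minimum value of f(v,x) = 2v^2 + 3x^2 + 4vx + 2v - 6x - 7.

∂f/∂v = 4v + 4x + 2 = 0 and ∂f/∂x = 4v + 6x - 6 = 0, so (v, x) = (-9/2, 4).
The Hessian has f_{vv} = 4, f_{xx} = 6, f_{vx} = 4, giving D = 8 > 0 with f_{vv} > 0, so the point is a local minimum.
f(-9/2, 4) = -47/2.

-47/2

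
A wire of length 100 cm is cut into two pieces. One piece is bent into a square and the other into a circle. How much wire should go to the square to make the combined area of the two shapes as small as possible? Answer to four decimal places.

Let x be the length used for the square. Square side x/4; circle radius (100−x)/(2π).
A(x) = (x/4)² + π·((100−x)/(2π))² = x²/16 + (100−x)²/(4π) for 0 ≤ x ≤ 100. A'(x) = x/8 − (100−x)/(2π) = 0 gives x = 4·100/(π+4) ≈ 56.0099.
A'' = 1/8 + 1/(2π) > 0, so this gives the minimum combined area; x ≈ 56.0099 cm to the square.

56.0099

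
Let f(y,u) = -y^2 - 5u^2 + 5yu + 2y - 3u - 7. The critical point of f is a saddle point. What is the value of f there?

∂f/∂y = -2y + 5u + 2 = 0 and ∂f/∂u = 5y - 10u - 3 = 0, so (y, u) = (-1, -4/5).
The Hessian has f_{yy} = -2, f_{uu} = -10, f_{yu} = 5, giving D = -5 < 0, so the point is a saddle point.
f(-1, -4/5) = -34/5.

-34/5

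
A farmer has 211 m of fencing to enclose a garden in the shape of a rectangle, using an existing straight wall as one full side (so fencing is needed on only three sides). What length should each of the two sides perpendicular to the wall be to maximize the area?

211/4

Let the sides perpendicular to the wall have length x and the parallel side y, so 2x + y = 211 and the area is A = xy = x(211 − 2x).
A'(x) = 211 − 4x = 0 gives x = 211/4, and A''(x) = −4 < 0 confirms a maximum.
Then y = 211 − 2·211/4 = 211/2 and A = 44521/8.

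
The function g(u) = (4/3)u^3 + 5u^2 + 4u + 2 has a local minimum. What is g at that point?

13/12

Critical points: g'(u) = 4u^2 + 10u + 4 vanishes at u = -2, -1/2.
Since g''(u) = 8u + 10, we get g''(-2) = -6 < 0 ⇒ local maximum; g''(-1/2) = 6 > 0 ⇒ local minimum.
So the local minimum value is g(-1/2) = 13/12.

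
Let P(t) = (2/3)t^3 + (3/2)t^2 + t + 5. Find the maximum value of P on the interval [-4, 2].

55/3

P'(t) = 2t^2 + 3t + 1, which vanishes at t = -1 and t = -1/2.
Evaluating at the critical points and endpoints: P(-4) = -53/3, P(-1) = 29/6, P(-1/2) = 115/24, P(2) = 55/3.
Hence the absolute maximum is 55/3 at t = 2.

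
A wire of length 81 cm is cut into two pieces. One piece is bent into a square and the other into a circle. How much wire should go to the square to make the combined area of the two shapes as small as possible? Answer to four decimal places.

Let x be the length used for the square. Square side x/4; circle radius (81−x)/(2π).
A(x) = (x/4)² + π·((81−x)/(2π))² = x²/16 + (81−x)²/(4π) for 0 ≤ x ≤ 81. A'(x) = x/8 − (81−x)/(2π) = 0 gives x = 4·81/(π+4) ≈ 45.3680.
A'' = 1/8 + 1/(2π) > 0, so this gives the minimum combined area; x ≈ 45.3680 cm to the square.

45.3680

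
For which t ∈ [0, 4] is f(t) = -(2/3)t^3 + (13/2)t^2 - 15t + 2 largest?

Differentiating, f'(t) = -2t^2 + 13t - 15; whose only zero in [0, 4] is t = 3/2.
Evaluating at the critical points and endpoints: f(0) = 2, f(3/2) = -65/8, f(4) = 10/3.
So the maximum is f(4) = 10/3.

4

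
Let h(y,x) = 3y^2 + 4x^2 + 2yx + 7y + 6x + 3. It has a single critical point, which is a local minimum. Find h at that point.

∂h/∂y = 6y + 2x + 7 = 0 and ∂h/∂x = 2y + 8x + 6 = 0, so (y, x) = (-1, -1/2).
The Hessian has h_{yy} = 6, h_{xx} = 8, h_{yx} = 2, giving D = 44 > 0 with h_{yy} > 0, so the point is a local minimum.
h(-1, -1/2) = -2.

-2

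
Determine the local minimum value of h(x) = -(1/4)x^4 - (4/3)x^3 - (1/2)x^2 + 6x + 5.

-7/3

h'(x) = -x^3 - 4x^2 - x + 6. Setting h'(x) = 0 gives x ∈ {-3, -2, 1}.
Second-derivative test with h''(x) = -3x^2 - 8x - 1: h''(-3) = -4 < 0 ⇒ local maximum; h''(-2) = 3 > 0 ⇒ local minimum; h''(1) = -12 < 0 ⇒ local maximum.
So the local minimum value is h(-2) = -7/3.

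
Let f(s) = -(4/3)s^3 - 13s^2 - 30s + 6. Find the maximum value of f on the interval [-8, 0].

Differentiating, f'(s) = -4s^2 - 26s - 30; which vanishes at s = -5 and s = -3/2.
Candidates: f(-8) = 290/3; f(-5) = -7/3; f(-3/2) = 105/4; f(0) = 6.
So the maximum is f(-8) = 290/3.

290/3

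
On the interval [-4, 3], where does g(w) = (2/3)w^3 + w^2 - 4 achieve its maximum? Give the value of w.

The derivative is 2w^2 + 2w, which vanishes at w = -1 and w = 0.
Evaluating at the critical points and endpoints: g(-4) = -92/3,  g(-1) = -11/3,  g(0) = -4,  g(3) = 23.
The maximum over the interval is 23, attained at w = 3.

3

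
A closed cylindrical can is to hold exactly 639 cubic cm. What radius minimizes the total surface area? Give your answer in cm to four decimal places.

4.6677

With radius r and height h, πr²h = 639 so h = 639/(πr²), and S(r) = 2πr² + 2πrh = 2πr² + 2·639/r.
S'(r) = 4πr − 2·639/r² = 0 ⇒ r³ = 639/(2π), so r ≈ 4.6677 and h = 2r ≈ 9.3355.
S''(r) = 4π + 4·639/r³ > 0, so this is the minimum; S ≈ 410.6909.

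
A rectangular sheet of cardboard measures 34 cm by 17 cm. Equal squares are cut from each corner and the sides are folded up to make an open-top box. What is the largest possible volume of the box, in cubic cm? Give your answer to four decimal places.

With cut size x, the volume is V(x) = x(34 − 2x)(17 − 2x) for 0 < x < 8.5.
V'(x) = 12x^2 − 204x + 578. Setting V'(x) = 0 gives x ≈ 3.5925 (the root in (0, 8.5)).
V''(x) = 24x − 204 is negative there, so this is the maximum; V ≈ 945.5073.

945.5073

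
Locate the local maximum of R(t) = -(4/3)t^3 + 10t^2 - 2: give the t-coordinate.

5

Critical points: R'(t) = -4t^2 + 20t vanishes at t = 0, 5.
Since R''(t) = -8t + 20, we get R''(0) = 20 > 0 ⇒ local minimum; R''(5) = -20 < 0 ⇒ local maximum.
So the local maximum value is R(5) = 244/3.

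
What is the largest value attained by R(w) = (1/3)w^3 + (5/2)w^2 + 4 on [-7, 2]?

149/6

R'(w) = w^2 + 5w, which vanishes at w = -5 and w = 0.
Compare values at every candidate in [-7, 2]: R(-7) = 73/6,  R(-5) = 149/6,  R(0) = 4,  R(2) = 50/3.
Hence the absolute maximum is 149/6 at w = -5.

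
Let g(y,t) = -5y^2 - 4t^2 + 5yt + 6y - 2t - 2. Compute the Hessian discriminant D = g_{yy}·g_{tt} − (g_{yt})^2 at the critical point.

∂g/∂y = -10y + 5t + 6 = 0 and ∂g/∂t = 5y - 8t - 2 = 0, so (y, t) = (38/55, 2/11).
The Hessian has g_{yy} = -10, g_{tt} = -8, g_{yt} = 5, giving D = 55 > 0 with g_{yy} < 0, so the point is a local maximum.
D = (-10)·(-8) − (5)^2 = 55.

55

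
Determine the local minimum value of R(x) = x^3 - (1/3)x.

-2/27

Critical points: R'(x) = 3x^2 - 1/3 vanishes at x = -1/3, 1/3.
Second-derivative test with R''(x) = 6x: R''(-1/3) = -2 < 0 ⇒ local maximum; R''(1/3) = 2 > 0 ⇒ local minimum.
So the local minimum value is R(1/3) = -2/27.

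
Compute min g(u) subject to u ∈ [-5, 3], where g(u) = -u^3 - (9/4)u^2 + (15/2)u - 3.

The derivative is -3u^2 - (9/2)u + 15/2, which vanishes at u = -5/2 and u = 1.
Evaluating at the critical points and endpoints: g(-5) = 113/4, g(-5/2) = -323/16, g(1) = 5/4, g(3) = -111/4.
So the minimum is g(3) = -111/4.

-111/4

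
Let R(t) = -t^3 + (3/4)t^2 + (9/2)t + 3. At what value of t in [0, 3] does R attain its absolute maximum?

3/2

The derivative is -3t^2 + (3/2)t + 9/2, whose only zero in [0, 3] is t = 3/2.
Evaluating at the critical points and endpoints: R(0) = 3,  R(3/2) = 129/16,  R(3) = -15/4.
So the maximum is R(3/2) = 129/16.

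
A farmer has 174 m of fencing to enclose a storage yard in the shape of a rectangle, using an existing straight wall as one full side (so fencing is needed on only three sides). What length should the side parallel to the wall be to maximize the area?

87

Let the sides perpendicular to the wall have length x and the parallel side y, so 2x + y = 174 and the area is A = xy = x(174 − 2x).
A'(x) = 174 − 4x = 0 gives x = 87/2, and A''(x) = −4 < 0 confirms a maximum.
Then y = 174 − 2·87/2 = 87 and A = 7569/2.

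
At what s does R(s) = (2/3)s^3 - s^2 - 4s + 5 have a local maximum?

R'(s) = 2s^2 - 2s - 4 = 0 at s = -1, 2.
Since R''(s) = 4s - 2, we get R''(-1) = -6 < 0 ⇒ local maximum; R''(2) = 6 > 0 ⇒ local minimum.
So the local maximum value is R(-1) = 22/3.

-1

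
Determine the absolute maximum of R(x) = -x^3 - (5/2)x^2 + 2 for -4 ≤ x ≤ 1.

Differentiating, R'(x) = -3x^2 - 5x; which vanishes at x = -5/3 and x = 0.
Candidates: R(-4) = 26; R(-5/3) = -17/54; R(0) = 2; R(1) = -3/2.
The maximum over the interval is 26, attained at x = -4.

26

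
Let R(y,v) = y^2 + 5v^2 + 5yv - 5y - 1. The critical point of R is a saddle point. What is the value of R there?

24

∂R/∂y = 2y + 5v - 5 = 0 and ∂R/∂v = 5y + 10v = 0, so (y, v) = (-10, 5).
The Hessian has R_{yy} = 2, R_{vv} = 10, R_{yv} = 5, giving D = -5 < 0, so the point is a saddle point.
R(-10, 5) = 24.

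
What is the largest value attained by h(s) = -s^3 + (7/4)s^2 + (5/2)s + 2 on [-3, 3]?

149/4

Differentiating, h'(s) = -3s^2 + (7/2)s + 5/2; which vanishes at s = -1/2 and s = 5/3.
Compare values at every candidate in [-3, 3]: h(-3) = 149/4,  h(-1/2) = 21/16,  h(5/3) = 691/108,  h(3) = -7/4.
The maximum over the interval is 149/4, attained at s = -3.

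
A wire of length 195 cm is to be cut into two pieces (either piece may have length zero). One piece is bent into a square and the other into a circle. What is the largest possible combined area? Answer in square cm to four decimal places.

3025.9334

Let x be the length used for the square. Square side x/4; circle radius (195−x)/(2π).
A(x) = (x/4)² + π·((195−x)/(2π))² = x²/16 + (195−x)²/(4π) for 0 ≤ x ≤ 195. A'(x) = x/8 − (195−x)/(2π) = 0 gives x = 4·195/(π+4) ≈ 109.2193.
A'' > 0, so the interior critical point is a minimum; the maximum is at an endpoint. A(0) = 3025.9334 and A(195) = 2376.5625, so the largest area is 3025.9334.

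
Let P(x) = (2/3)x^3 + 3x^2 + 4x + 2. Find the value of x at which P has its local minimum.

P'(x) = 2x^2 + 6x + 4. Setting P'(x) = 0 gives x ∈ {-2, -1}.
Second-derivative test with P''(x) = 4x + 6: P''(-2) = -2 < 0 ⇒ local maximum; P''(-1) = 2 > 0 ⇒ local minimum.
The local minimum is P(-1) = 1/3.

-1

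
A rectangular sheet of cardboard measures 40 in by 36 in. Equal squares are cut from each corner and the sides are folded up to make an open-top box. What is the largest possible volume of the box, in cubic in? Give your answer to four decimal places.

4039.3118

With cut size x, the volume is V(x) = x(40 − 2x)(36 − 2x) for 0 < x < 18.
V'(x) = 12x^2 − 304x + 1440. Setting V'(x) = 0 gives x ≈ 6.3071 (the root in (0, 18)).
V''(x) = 24x − 304 is negative there, so this is the maximum; V ≈ 4039.3118.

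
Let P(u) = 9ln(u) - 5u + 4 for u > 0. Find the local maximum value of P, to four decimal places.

0.2901

P'(u) = 9/u − 5 = 0 gives u = 9/5.
P''(u) = -9/u², which is negative for u > 0, so this is a local maximum.
P(9/5) = 9·ln(9/5) - 9 + 4 ≈ 0.2901.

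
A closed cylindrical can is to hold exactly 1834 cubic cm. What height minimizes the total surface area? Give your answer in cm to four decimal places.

With radius r and height h, πr²h = 1834 so h = 1834/(πr²), and S(r) = 2πr² + 2πrh = 2πr² + 2·1834/r.
S'(r) = 4πr − 2·1834/r² = 0 ⇒ r³ = 1834/(2π), so r ≈ 6.6335 and h = 2r ≈ 13.2669.
S''(r) = 4π + 4·1834/r³ > 0, so this is the minimum; S ≈ 829.4320.

13.2669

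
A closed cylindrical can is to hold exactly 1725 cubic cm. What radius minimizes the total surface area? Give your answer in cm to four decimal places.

With radius r and height h, πr²h = 1725 so h = 1725/(πr²), and S(r) = 2πr² + 2πrh = 2πr² + 2·1725/r.
S'(r) = 4πr − 2·1725/r² = 0 ⇒ r³ = 1725/(2π), so r ≈ 6.4993 and h = 2r ≈ 12.9987.
S''(r) = 4π + 4·1725/r³ > 0, so this is the minimum; S ≈ 796.2338.

6.4993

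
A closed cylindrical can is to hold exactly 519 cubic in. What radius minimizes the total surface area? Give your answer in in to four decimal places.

4.3551

With radius r and height h, πr²h = 519 so h = 519/(πr²), and S(r) = 2πr² + 2πrh = 2πr² + 2·519/r.
S'(r) = 4πr − 2·519/r² = 0 ⇒ r³ = 519/(2π), so r ≈ 4.3551 and h = 2r ≈ 8.7102.
S''(r) = 4π + 4·519/r³ > 0, so this is the minimum; S ≈ 357.5138.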